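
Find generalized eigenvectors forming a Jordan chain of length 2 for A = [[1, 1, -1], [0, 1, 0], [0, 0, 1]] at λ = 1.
v_1 = [[2, 1, 0]]^T, v_2 = [[1, 0, 0]]^T

We seek v_1 ∈ ker((A - I)^2) \ ker(A - I), then set v_{i+1} = (A - I) v_i.

One such chain is v_1 = [[2, 1, 0]]^T, v_2 = [[1, 0, 0]]^T. Check: (A - I) v_2 = [[0, 0, 0]]^T = 0.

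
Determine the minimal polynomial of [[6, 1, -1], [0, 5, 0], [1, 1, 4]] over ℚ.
The characteristic polynomial factors as (x - 5)^3. The minimal polynomial is ∏(x - λ)^{k_λ} where k_λ is the size of the largest Jordan block at λ.

For λ = 5: rank(A - 5I) = 1, and the largest Jordan block has size 2 (the smallest k with rank((A - 5I)^k) = rank((A - 5I)^(k+1))).

So m_A(x) = (x - 5)^2.

m_A(x) = (x - 5)^2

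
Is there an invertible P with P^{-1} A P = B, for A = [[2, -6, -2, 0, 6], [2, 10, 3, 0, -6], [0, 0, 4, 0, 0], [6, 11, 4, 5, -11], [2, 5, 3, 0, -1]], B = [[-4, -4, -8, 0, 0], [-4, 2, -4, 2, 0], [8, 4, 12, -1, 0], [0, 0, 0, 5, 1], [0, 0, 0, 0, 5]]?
Both have characteristic polynomial (x - 5)^2(x - 4)^2(x - 2), but the minimal polynomial of A is (x - 5)^2(x - 4)^2(x - 2) while the minimal polynomial of B is (x - 5)^2(x - 4)(x - 2). The minimal polynomial is a similarity invariant, so A and B are not similar.

No.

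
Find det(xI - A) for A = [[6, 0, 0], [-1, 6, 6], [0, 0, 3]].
xI - A = [[x - 6, 0, 0], [1, x - 6, -6], [0, 0, x - 3]].

Expanding det(xI - A) along the first row:
det(xI - A) = + (x - 6)·det([[x - 6, -6], [0, x - 3]]) - (0)·det([[1, -6], [0, x - 3]]) + (0)·det([[1, x - 6], [0, 0]]).

Evaluating gives χ_A(x) = x^3 - 15x^2 + 72x - 108 = (x - 6)^2(x - 3).

χ_A(x) = (x - 6)^2(x - 3)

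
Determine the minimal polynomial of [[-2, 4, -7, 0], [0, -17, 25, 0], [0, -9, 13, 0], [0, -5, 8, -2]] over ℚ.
The characteristic polynomial factors as (x + 2)^4. The minimal polynomial is ∏(x - λ)^{k_λ} where k_λ is the size of the largest Jordan block at λ.

For λ = -2: rank(A + 2I) = 2, and the largest Jordan block has size 3 (the smallest k with rank((A + 2I)^k) = rank((A + 2I)^(k+1))).

So m_A(x) = (x + 2)^3.

m_A(x) = (x + 2)^3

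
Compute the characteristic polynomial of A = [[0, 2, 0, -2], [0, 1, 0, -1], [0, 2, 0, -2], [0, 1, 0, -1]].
xI - A = [[x, -2, 0, 2], [0, x - 1, 0, 1], [0, -2, x, 2], [0, -1, 0, x + 1]].

Expanding det(xI - A) along the first row:
det(xI - A) = + (x)·det([[x - 1, 0, 1], [-2, x, 2], [-1, 0, x + 1]]) - (-2)·det([[0, 0, 1], [0, x, 2], [0, 0, x + 1]]) + (0)·det([[0, x - 1, 1], [0, -2, 2], [0, -1, x + 1]]) - (2)·det([[0, x - 1, 0], [0, -2, x], [0, -1, 0]]).

Evaluating gives χ_A(x) = x^4.

χ_A(x) = x^4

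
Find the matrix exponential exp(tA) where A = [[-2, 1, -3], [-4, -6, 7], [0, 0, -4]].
A has Jordan form J = [[-4, 1, 0], [0, -4, 1], [0, 0, -4]] with A = PJP^{-1}, so e^{tA} = P e^{tJ} P^{-1}.

For a Jordan block J_k(λ), e^{tJ_k(λ)} = e^{λt} · (I + tN + t^2 N^2/2! + ... + t^{k-1} N^{k-1}/(k-1)!) where N is the nilpotent superdiagonal part.

Assembling the blocks and conjugating back gives the entries of e^{tA} as shown above.

e^{tA} = [[(2*t + 1)*e^{-4*t}, t*e^{-4*t}, t*(t - 6)*e^{-4*t}/2], [-4*t*e^{-4*t}, (1 - 2*t)*e^{-4*t}, t*(7 - t)*e^{-4*t}], [0, 0, e^{-4*t}]]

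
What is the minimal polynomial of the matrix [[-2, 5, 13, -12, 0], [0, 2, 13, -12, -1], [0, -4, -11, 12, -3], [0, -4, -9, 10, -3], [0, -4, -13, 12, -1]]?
m_A(x) = (x - 2)^2(x + 2)^2

The characteristic polynomial factors as (x - 2)^2(x + 2)^3. The minimal polynomial is ∏(x - λ)^{k_λ} where k_λ is the size of the largest Jordan block at λ.

For λ = -2: rank(A + 2I) = 3, and the largest Jordan block has size 2 (the smallest k with rank((A + 2I)^k) = rank((A + 2I)^(k+1))).
For λ = 2: rank(A - 2I) = 4, and the largest Jordan block has size 2 (the smallest k with rank((A - 2I)^k) = rank((A - 2I)^(k+1))).

So m_A(x) = (x - 2)^2(x + 2)^2.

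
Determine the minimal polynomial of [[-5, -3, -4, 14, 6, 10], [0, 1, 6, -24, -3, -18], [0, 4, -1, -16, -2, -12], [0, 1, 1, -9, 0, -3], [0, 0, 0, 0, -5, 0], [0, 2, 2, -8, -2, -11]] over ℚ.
The characteristic polynomial factors as (x + 5)^6. The minimal polynomial is ∏(x - λ)^{k_λ} where k_λ is the size of the largest Jordan block at λ.

For λ = -5: rank(A + 5I) = 3, and the largest Jordan block has size 3 (the smallest k with rank((A + 5I)^k) = rank((A + 5I)^(k+1))).

So m_A(x) = (x + 5)^3.

m_A(x) = (x + 5)^3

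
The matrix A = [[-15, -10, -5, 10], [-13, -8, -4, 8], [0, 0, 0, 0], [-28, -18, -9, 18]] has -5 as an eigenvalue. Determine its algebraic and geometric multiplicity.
The characteristic polynomial is x^3(x + 5), so the factor x + 5 appears with exponent 1: the algebraic multiplicity is 1.

rank(A + 5I) = 3, so the eigenspace has dimension 4 - 3 = 1: the geometric multiplicity is 1.

algebraic multiplicity 1, geometric multiplicity 1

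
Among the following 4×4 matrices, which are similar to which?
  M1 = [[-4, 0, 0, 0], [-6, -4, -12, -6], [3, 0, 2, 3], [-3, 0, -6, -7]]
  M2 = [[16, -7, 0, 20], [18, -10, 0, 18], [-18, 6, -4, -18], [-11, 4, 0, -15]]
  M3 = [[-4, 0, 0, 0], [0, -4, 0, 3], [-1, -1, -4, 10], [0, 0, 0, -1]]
2 classes: {M1}, {M2, M3}

Characteristic polynomials: χ_{M1} = (x + 1)(x + 4)^3, χ_{M2} = (x + 1)(x + 4)^3, χ_{M3} = (x + 1)(x + 4)^3.

{M1}: invariant factors x + 4, x + 4, (x + 1)(x + 4).

{M2, M3}: invariant factors x + 4, (x + 1)(x + 4)^2.

Matrices are similar if and only if their invariant-factor lists agree; the partition into similarity classes is {M1}, {M2, M3}.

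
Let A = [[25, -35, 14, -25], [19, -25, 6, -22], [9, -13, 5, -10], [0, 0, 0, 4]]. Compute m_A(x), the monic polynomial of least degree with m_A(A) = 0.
The characteristic polynomial factors as (x - 4)^3(x + 3). The minimal polynomial is ∏(x - λ)^{k_λ} where k_λ is the size of the largest Jordan block at λ.

For λ = -3: rank(A + 3I) = 3, and the largest Jordan block has size 1 (the smallest k with rank((A + 3I)^k) = rank((A + 3I)^(k+1))).
For λ = 4: rank(A - 4I) = 3, and the largest Jordan block has size 3 (the smallest k with rank((A - 4I)^k) = rank((A - 4I)^(k+1))).

So m_A(x) = (x - 4)^3(x + 3).

m_A(x) = (x - 4)^3(x + 3)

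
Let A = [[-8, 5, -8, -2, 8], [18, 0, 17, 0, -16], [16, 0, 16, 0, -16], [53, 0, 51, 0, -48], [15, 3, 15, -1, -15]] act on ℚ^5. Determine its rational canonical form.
R = [[0, 0, 0, 0, 16], [1, 0, 0, 0, 16], [0, 1, 0, 0, -8], [0, 0, 1, 0, -16], [0, 0, 0, 1, -7]]

The invariant factors of A (the non-unit diagonal entries of the Smith normal form of xI - A over ℚ[x]) are (x - 1)(x + 2)^4, each dividing the next. The characteristic polynomial is their product, (x - 1)(x + 2)^4.

The rational canonical form is the block-diagonal matrix of companion matrices C(f_i):
R = [[0, 0, 0, 0, 16], [1, 0, 0, 0, 16], [0, 1, 0, 0, -8], [0, 0, 1, 0, -16], [0, 0, 0, 1, -7]].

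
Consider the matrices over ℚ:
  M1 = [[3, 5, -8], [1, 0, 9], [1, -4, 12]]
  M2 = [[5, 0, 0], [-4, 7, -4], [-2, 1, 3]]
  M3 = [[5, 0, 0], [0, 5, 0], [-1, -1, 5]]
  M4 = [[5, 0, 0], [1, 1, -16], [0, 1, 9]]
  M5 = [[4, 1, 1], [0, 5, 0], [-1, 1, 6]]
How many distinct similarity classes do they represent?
Characteristic polynomials: χ_{M1} = (x - 5)^3, χ_{M2} = (x - 5)^3, χ_{M3} = (x - 5)^3, χ_{M4} = (x - 5)^3, χ_{M5} = (x - 5)^3.

{M1, M4}: invariant factors (x - 5)^3.

{M2, M3, M5}: invariant factors x - 5, (x - 5)^2.

Matrices are similar if and only if their invariant-factor lists agree; the partition into similarity classes is {M1, M4}, {M2, M3, M5}.

2 classes: {M1, M4}, {M2, M3, M5}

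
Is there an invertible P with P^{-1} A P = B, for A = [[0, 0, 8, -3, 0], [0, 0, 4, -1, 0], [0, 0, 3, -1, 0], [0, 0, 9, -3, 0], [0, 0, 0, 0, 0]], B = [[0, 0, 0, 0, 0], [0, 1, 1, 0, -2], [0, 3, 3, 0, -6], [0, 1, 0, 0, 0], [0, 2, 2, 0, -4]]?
Yes.

Two matrices over a field are similar if and only if they have the same invariant factors.

Both A and B have characteristic polynomial x^5 and minimal polynomial x^3. Computing further, both have invariant factors x, x, x^3. Hence A and B are similar.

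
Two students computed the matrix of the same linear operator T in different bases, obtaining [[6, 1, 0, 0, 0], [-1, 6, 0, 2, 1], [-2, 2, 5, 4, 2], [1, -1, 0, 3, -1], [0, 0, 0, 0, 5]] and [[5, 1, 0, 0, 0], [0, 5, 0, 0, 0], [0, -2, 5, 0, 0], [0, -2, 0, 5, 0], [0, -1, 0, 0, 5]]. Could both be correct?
Both have characteristic polynomial (x - 5)^5, but the minimal polynomial of A is (x - 5)^3 while the minimal polynomial of B is (x - 5)^2. The minimal polynomial is a similarity invariant, so A and B are not similar.

No.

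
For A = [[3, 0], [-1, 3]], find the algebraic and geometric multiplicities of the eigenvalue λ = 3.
The characteristic polynomial is (x - 3)^2, so the factor x - 3 appears with exponent 2: the algebraic multiplicity is 2.

rank(A - 3I) = 1, so the eigenspace has dimension 2 - 1 = 1: the geometric multiplicity is 1.

Since 1 < 2, A is not diagonalizable.

algebraic multiplicity 2, geometric multiplicity 1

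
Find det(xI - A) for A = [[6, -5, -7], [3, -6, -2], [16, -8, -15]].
xI - A = [[x - 6, 5, 7], [-3, x + 6, 2], [-16, 8, x + 15]].

Expanding det(xI - A) along the first row:
det(xI - A) = + (x - 6)·det([[x + 6, 2], [8, x + 15]]) - (5)·det([[-3, 2], [-16, x + 15]]) + (7)·det([[-3, x + 6], [-16, 8]]).

Evaluating gives χ_A(x) = x^3 + 15x^2 + 75x + 125 = (x + 5)^3.

χ_A(x) = (x + 5)^3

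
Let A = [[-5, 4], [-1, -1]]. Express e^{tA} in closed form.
A has Jordan form J = [[-3, 1], [0, -3]] with A = PJP^{-1}, so e^{tA} = P e^{tJ} P^{-1}.

For a Jordan block J_k(λ), e^{tJ_k(λ)} = e^{λt} · (I + tN + t^2 N^2/2! + ... + t^{k-1} N^{k-1}/(k-1)!) where N is the nilpotent superdiagonal part.

Assembling the blocks and conjugating back gives the entries of e^{tA} as shown above.

e^{tA} = [[(1 - 2*t)*e^{-3*t}, 4*t*e^{-3*t}], [-t*e^{-3*t}, (2*t + 1)*e^{-3*t}]]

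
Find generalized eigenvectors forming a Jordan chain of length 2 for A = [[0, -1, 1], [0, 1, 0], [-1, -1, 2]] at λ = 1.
We seek v_1 ∈ ker((A - I)^2) \ ker(A - I), then set v_{i+1} = (A - I) v_i.

One such chain is v_1 = [[-8, 3, -4]]^T, v_2 = [[1, 0, 1]]^T. Check: (A - I) v_2 = [[0, 0, 0]]^T = 0.

v_1 = [[-8, 3, -4]]^T, v_2 = [[1, 0, 1]]^T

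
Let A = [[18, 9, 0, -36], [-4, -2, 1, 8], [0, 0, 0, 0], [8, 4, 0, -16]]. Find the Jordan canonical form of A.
J = [[0, 1, 0, 0], [0, 0, 1, 0], [0, 0, 0, 0], [0, 0, 0, 0]]

The characteristic polynomial is det(xI - A) = x^4, so the eigenvalues are 0 (algebraic multiplicity 4).

For λ = 0: rank(A) = 2, rank(A^2) = 1, rank(A^3) = 0. The eigenspace has dimension 4 - 2 = 2, so there are 2 Jordan blocks; the rank sequence gives block sizes [3, 1].

Assembling the blocks gives the Jordan form J above.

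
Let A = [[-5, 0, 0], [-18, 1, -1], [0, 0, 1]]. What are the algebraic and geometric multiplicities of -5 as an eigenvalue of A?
The characteristic polynomial is (x - 1)^2(x + 5), so the factor x + 5 appears with exponent 1: the algebraic multiplicity is 1.

rank(A + 5I) = 2, so the eigenspace has dimension 3 - 2 = 1: the geometric multiplicity is 1.

algebraic multiplicity 1, geometric multiplicity 1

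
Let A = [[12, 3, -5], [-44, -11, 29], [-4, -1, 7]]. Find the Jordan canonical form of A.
The characteristic polynomial is det(xI - A) = x(x - 4)^2, so the eigenvalues are 0 (algebraic multiplicity 1), 4 (algebraic multiplicity 2).

For λ = 0: algebraic multiplicity 1 gives one 1×1 block.

For λ = 4: rank(A - 4I) = 2, rank((A - 4I)^2) = 1. The eigenspace has dimension 3 - 2 = 1, so there is 1 Jordan block; the rank sequence gives block sizes [2].

Assembling the blocks gives the Jordan form J above.

J = [[0, 0, 0], [0, 4, 1], [0, 0, 4]]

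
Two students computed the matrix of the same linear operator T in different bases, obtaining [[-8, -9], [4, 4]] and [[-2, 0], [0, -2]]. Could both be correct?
No.

Both have characteristic polynomial (x + 2)^2, but the minimal polynomial of A is (x + 2)^2 while the minimal polynomial of B is x + 2. The minimal polynomial is a similarity invariant, so A and B are not similar.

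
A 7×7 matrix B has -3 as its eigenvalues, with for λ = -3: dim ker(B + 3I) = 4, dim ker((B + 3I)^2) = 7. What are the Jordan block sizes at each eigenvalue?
Jordan blocks: (-3, 2), (-3, 2), (-3, 2), (-3, 1)

λ = -3: successive nullity increments [4, 3] count blocks of size ≥ k; block sizes are [2, 2, 2, 1].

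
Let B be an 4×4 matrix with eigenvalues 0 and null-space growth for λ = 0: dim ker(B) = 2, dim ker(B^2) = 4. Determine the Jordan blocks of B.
λ = 0: successive nullity increments [2, 2] count blocks of size ≥ k; block sizes are [2, 2].

Jordan blocks: (0, 2), (0, 2)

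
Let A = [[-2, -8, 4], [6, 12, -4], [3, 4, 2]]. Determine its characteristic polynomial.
χ_A(x) = (x - 4)^3

xI - A = [[x + 2, 8, -4], [-6, x - 12, 4], [-3, -4, x - 2]].

Expanding det(xI - A) along the first row:
det(xI - A) = + (x + 2)·det([[x - 12, 4], [-4, x - 2]]) - (8)·det([[-6, 4], [-3, x - 2]]) + (-4)·det([[-6, x - 12], [-3, -4]]).

Evaluating gives χ_A(x) = x^3 - 12x^2 + 48x - 64 = (x - 4)^3.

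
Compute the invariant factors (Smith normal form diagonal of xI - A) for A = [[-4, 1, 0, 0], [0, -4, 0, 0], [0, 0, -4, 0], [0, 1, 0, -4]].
x + 4, x + 4, (x + 4)^2

The Jordan structure of A has elementary divisors (x + 4)^2, (x + 4), (x + 4). Arranging the block sizes at each eigenvalue in decreasing order and taking row products gives the invariant factors.

Invariant factors (smallest first, each dividing the next): x + 4, x + 4, (x + 4)^2.

Check: the last factor (x + 4)^2 is the minimal polynomial, and the product (x + 4)^4 is the characteristic polynomial.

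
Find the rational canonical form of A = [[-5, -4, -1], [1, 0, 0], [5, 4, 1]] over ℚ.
R = [[0, 0, 0], [1, 0, -4], [0, 1, -4]]

The invariant factors of A (the non-unit diagonal entries of the Smith normal form of xI - A over ℚ[x]) are x(x + 2)^2, each dividing the next. The characteristic polynomial is their product, x(x + 2)^2.

The rational canonical form is the block-diagonal matrix of companion matrices C(f_i):
R = [[0, 0, 0], [1, 0, -4], [0, 1, -4]].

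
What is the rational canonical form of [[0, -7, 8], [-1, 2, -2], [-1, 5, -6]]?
The invariant factors of A (the non-unit diagonal entries of the Smith normal form of xI - A over ℚ[x]) are (x - 1)(x + 1)(x + 4), each dividing the next. The characteristic polynomial is their product, (x - 1)(x + 1)(x + 4).

The rational canonical form is the block-diagonal matrix of companion matrices C(f_i):
R = [[0, 0, 4], [1, 0, 1], [0, 1, -4]].

R = [[0, 0, 4], [1, 0, 1], [0, 1, -4]]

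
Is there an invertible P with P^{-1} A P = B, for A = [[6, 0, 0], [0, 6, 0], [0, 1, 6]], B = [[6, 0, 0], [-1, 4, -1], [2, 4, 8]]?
Two matrices over a field are similar if and only if they have the same invariant factors.

Both A and B have characteristic polynomial (x - 6)^3 and minimal polynomial (x - 6)^2. Computing further, both have invariant factors x - 6, (x - 6)^2. Hence A and B are similar.

Yes.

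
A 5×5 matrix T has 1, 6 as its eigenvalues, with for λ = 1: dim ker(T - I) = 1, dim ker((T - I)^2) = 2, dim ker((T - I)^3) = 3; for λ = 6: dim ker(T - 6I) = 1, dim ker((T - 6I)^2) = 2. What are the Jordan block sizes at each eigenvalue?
Jordan blocks: (1, 3), (6, 2)

λ = 1: successive nullity increments [1, 1, 1] count blocks of size ≥ k; block sizes are [3].
λ = 6: successive nullity increments [1, 1] count blocks of size ≥ k; block sizes are [2].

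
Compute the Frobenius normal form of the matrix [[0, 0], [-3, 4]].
The invariant factors of A (the non-unit diagonal entries of the Smith normal form of xI - A over ℚ[x]) are x(x - 4), each dividing the next. The characteristic polynomial is their product, x(x - 4).

The rational canonical form is the block-diagonal matrix of companion matrices C(f_i):
R = [[0, 0], [1, 4]].

R = [[0, 0], [1, 4]]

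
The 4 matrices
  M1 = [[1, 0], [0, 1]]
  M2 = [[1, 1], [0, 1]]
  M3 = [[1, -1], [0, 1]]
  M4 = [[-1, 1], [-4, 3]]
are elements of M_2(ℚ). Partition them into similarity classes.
Characteristic polynomials: χ_{M1} = (x - 1)^2, χ_{M2} = (x - 1)^2, χ_{M3} = (x - 1)^2, χ_{M4} = (x - 1)^2.

{M1}: invariant factors x - 1, x - 1.

{M2, M3, M4}: invariant factors (x - 1)^2.

Matrices are similar if and only if their invariant-factor lists agree; the partition into similarity classes is {M1}, {M2, M3, M4}.

2 classes: {M1}, {M2, M3, M4}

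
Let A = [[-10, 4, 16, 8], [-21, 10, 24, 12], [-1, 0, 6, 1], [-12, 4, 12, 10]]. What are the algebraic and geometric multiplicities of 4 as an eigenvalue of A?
algebraic multiplicity 4, geometric multiplicity 2

The characteristic polynomial is (x - 4)^4, so the factor x - 4 appears with exponent 4: the algebraic multiplicity is 4.

rank(A - 4I) = 2, so the eigenspace has dimension 4 - 2 = 2: the geometric multiplicity is 2.

Since 2 < 4, A is not diagonalizable.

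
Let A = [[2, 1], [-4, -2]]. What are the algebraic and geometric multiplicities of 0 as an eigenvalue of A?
The characteristic polynomial is x^2, so the factor x appears with exponent 2: the algebraic multiplicity is 2.

rank(A) = 1, so the eigenspace has dimension 2 - 1 = 1: the geometric multiplicity is 1.

Since 1 < 2, A is not diagonalizable.

algebraic multiplicity 2, geometric multiplicity 1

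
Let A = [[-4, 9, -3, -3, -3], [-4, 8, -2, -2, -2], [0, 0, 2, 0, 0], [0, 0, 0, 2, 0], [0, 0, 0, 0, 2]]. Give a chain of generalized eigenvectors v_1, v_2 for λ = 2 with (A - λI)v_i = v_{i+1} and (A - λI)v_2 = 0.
We seek v_1 ∈ ker((A - 2I)^2) \ ker(A - 2I), then set v_{i+1} = (A - 2I) v_i.

One such chain is v_1 = [[1, 1, 0, 0, 0]]^T, v_2 = [[3, 2, 0, 0, 0]]^T. Check: (A - 2I) v_2 = [[0, 0, 0, 0, 0]]^T = 0.

v_1 = [[1, 1, 0, 0, 0]]^T, v_2 = [[3, 2, 0, 0, 0]]^T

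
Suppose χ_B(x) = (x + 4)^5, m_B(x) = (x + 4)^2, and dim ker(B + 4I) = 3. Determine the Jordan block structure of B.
λ = -4: algebraic multiplicity 5 (exponent in χ_B), largest block size 2 (exponent in m_B), 3 blocks (geometric multiplicity). These force block sizes [2, 2, 1].

Jordan blocks: (-4, 2), (-4, 2), (-4, 1)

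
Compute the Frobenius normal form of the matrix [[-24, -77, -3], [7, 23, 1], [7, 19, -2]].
The invariant factors of A (the non-unit diagonal entries of the Smith normal form of xI - A over ℚ[x]) are (x - 3)(x + 3)^2, each dividing the next. The characteristic polynomial is their product, (x - 3)(x + 3)^2.

The rational canonical form is the block-diagonal matrix of companion matrices C(f_i):
R = [[0, 0, 27], [1, 0, 9], [0, 1, -3]].

R = [[0, 0, 27], [1, 0, 9], [0, 1, -3]]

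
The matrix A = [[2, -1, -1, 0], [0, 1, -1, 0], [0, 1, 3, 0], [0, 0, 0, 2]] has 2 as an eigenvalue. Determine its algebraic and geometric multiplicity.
The characteristic polynomial is (x - 2)^4, so the factor x - 2 appears with exponent 4: the algebraic multiplicity is 4.

rank(A - 2I) = 1, so the eigenspace has dimension 4 - 1 = 3: the geometric multiplicity is 3.

Since 3 < 4, A is not diagonalizable.

algebraic multiplicity 4, geometric multiplicity 3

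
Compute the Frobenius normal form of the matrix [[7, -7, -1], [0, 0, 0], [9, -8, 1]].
R = [[0, 0, 0], [1, 0, -16], [0, 1, 8]]

The invariant factors of A (the non-unit diagonal entries of the Smith normal form of xI - A over ℚ[x]) are x(x - 4)^2, each dividing the next. The characteristic polynomial is their product, x(x - 4)^2.

The rational canonical form is the block-diagonal matrix of companion matrices C(f_i):
R = [[0, 0, 0], [1, 0, -16], [0, 1, 8]].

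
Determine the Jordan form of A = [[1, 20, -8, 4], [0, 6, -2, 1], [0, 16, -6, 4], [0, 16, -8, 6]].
J = [[1, 0, 0, 0], [0, 2, 1, 0], [0, 0, 2, 0], [0, 0, 0, 2]]

The characteristic polynomial is det(xI - A) = (x - 2)^3(x - 1), so the eigenvalues are 1 (algebraic multiplicity 1), 2 (algebraic multiplicity 3).

For λ = 1: algebraic multiplicity 1 gives one 1×1 block.

For λ = 2: rank(A - 2I) = 2, rank((A - 2I)^2) = 1. The eigenspace has dimension 4 - 2 = 2, so there are 2 Jordan blocks; the rank sequence gives block sizes [2, 1].

Assembling the blocks gives the Jordan form J above.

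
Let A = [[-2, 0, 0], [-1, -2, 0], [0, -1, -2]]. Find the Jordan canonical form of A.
The characteristic polynomial is det(xI - A) = (x + 2)^3, so the eigenvalues are -2 (algebraic multiplicity 3).

For λ = -2: rank(A + 2I) = 2, rank((A + 2I)^2) = 1, rank((A + 2I)^3) = 0. The eigenspace has dimension 3 - 2 = 1, so there is 1 Jordan block; the rank sequence gives block sizes [3].

Assembling the blocks gives the Jordan form J above.

J = [[-2, 1, 0], [0, -2, 1], [0, 0, -2]]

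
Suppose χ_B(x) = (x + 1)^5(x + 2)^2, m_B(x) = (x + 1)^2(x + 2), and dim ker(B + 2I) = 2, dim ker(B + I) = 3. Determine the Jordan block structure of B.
Jordan blocks: (-2, 1), (-2, 1), (-1, 2), (-1, 2), (-1, 1)

λ = -2: algebraic multiplicity 2 (exponent in χ_B), largest block size 1 (exponent in m_B), 2 blocks (geometric multiplicity). These force block sizes [1, 1].
λ = -1: algebraic multiplicity 5 (exponent in χ_B), largest block size 2 (exponent in m_B), 3 blocks (geometric multiplicity). These force block sizes [2, 2, 1].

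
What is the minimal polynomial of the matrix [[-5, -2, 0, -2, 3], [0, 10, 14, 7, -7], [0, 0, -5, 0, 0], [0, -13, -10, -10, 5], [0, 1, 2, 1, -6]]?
The characteristic polynomial factors as (x - 3)(x + 4)(x + 5)^3. The minimal polynomial is ∏(x - λ)^{k_λ} where k_λ is the size of the largest Jordan block at λ.

For λ = -5: rank(A + 5I) = 3, and the largest Jordan block has size 2 (the smallest k with rank((A + 5I)^k) = rank((A + 5I)^(k+1))).
For λ = -4: rank(A + 4I) = 4, and the largest Jordan block has size 1 (the smallest k with rank((A + 4I)^k) = rank((A + 4I)^(k+1))).
For λ = 3: rank(A - 3I) = 4, and the largest Jordan block has size 1 (the smallest k with rank((A - 3I)^k) = rank((A - 3I)^(k+1))).

So m_A(x) = (x - 3)(x + 4)(x + 5)^2.

m_A(x) = (x - 3)(x + 4)(x + 5)^2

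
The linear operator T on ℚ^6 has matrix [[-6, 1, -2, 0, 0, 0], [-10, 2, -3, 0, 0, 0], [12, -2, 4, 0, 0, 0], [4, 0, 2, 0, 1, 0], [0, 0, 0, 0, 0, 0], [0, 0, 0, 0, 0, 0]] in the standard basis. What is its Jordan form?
The characteristic polynomial is det(xI - A) = x^6, so the eigenvalues are 0 (algebraic multiplicity 6).

For λ = 0: rank(A) = 3, rank(A^2) = 1, rank(A^3) = 0. The eigenspace has dimension 6 - 3 = 3, so there are 3 Jordan blocks; the rank sequence gives block sizes [3, 2, 1].

Assembling the blocks gives the Jordan form J above.

J = [[0, 1, 0, 0, 0, 0], [0, 0, 1, 0, 0, 0], [0, 0, 0, 0, 0, 0], [0, 0, 0, 0, 1, 0], [0, 0, 0, 0, 0, 0], [0, 0, 0, 0, 0, 0]]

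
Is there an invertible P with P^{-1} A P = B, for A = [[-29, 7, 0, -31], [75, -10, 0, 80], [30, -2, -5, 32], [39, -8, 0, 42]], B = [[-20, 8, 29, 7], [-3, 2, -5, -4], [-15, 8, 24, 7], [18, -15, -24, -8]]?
Yes.

Two matrices over a field are similar if and only if they have the same invariant factors.

Both A and B have characteristic polynomial (x - 4)^2(x + 5)^2 and minimal polynomial (x - 4)^2(x + 5). Computing further, both have invariant factors x + 5, (x - 4)^2(x + 5). Hence A and B are similar.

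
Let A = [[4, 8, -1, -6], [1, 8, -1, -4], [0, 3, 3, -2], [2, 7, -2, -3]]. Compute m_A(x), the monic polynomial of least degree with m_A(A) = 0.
m_A(x) = (x - 3)^3

The characteristic polynomial factors as (x - 3)^4. The minimal polynomial is ∏(x - λ)^{k_λ} where k_λ is the size of the largest Jordan block at λ.

For λ = 3: rank(A - 3I) = 2, and the largest Jordan block has size 3 (the smallest k with rank((A - 3I)^k) = rank((A - 3I)^(k+1))).

So m_A(x) = (x - 3)^3.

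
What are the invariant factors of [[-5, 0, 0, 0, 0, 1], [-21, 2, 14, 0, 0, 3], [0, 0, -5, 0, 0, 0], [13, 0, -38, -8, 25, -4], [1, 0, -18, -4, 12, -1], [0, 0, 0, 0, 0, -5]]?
The Jordan structure of A has elementary divisors (x + 5)^2, (x + 5), (x - 2)^2, (x - 2). Arranging the block sizes at each eigenvalue in decreasing order and taking row products gives the invariant factors.

Invariant factors (smallest first, each dividing the next): (x - 2)(x + 5), (x - 2)^2(x + 5)^2.

Check: the last factor (x - 2)^2(x + 5)^2 is the minimal polynomial, and the product (x - 2)^3(x + 5)^3 is the characteristic polynomial.

(x - 2)(x + 5), (x - 2)^2(x + 5)^2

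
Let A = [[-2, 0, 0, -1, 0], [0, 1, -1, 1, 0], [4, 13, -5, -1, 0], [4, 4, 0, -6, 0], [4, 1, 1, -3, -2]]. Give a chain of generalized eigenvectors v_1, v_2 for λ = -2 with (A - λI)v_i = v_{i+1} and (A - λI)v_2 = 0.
v_1 = [[0, 1, 3, 1, 0]]^T, v_2 = [[-1, 1, 3, 0, 1]]^T

We seek v_1 ∈ ker((A + 2I)^2) \ ker(A + 2I), then set v_{i+1} = (A + 2I) v_i.

One such chain is v_1 = [[0, 1, 3, 1, 0]]^T, v_2 = [[-1, 1, 3, 0, 1]]^T. Check: (A + 2I) v_2 = [[0, 0, 0, 0, 0]]^T = 0.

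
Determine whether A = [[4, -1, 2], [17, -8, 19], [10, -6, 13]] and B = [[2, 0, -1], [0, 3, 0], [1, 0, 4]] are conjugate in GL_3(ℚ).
Both have characteristic polynomial (x - 3)^3, but the minimal polynomial of A is (x - 3)^3 while the minimal polynomial of B is (x - 3)^2. The minimal polynomial is a similarity invariant, so A and B are not similar.

No.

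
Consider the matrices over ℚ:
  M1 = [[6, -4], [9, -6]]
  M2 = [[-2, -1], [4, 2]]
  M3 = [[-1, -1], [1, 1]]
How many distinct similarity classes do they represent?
1 class: {M1, M2, M3}

Characteristic polynomials: χ_{M1} = x^2, χ_{M2} = x^2, χ_{M3} = x^2.

{M1, M2, M3}: invariant factors x^2.

Matrices are similar if and only if their invariant-factor lists agree; the partition into similarity classes is {M1, M2, M3}.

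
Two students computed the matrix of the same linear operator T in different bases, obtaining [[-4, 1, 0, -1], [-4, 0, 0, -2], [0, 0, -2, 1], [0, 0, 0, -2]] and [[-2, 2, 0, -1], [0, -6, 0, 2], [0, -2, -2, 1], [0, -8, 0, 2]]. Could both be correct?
No.

Both have characteristic polynomial (x + 2)^4 and minimal polynomial (x + 2)^2. But rank(A + 2I) = 2 for A while rank(B + 2I) = 1 for B, so the number of Jordan blocks at λ = -2 differs. A and B are not similar.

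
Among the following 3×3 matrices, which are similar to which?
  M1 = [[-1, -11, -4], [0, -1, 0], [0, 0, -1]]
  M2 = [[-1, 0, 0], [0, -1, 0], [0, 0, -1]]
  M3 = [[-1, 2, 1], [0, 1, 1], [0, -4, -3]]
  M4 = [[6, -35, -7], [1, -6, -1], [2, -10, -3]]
Characteristic polynomials: χ_{M1} = (x + 1)^3, χ_{M2} = (x + 1)^3, χ_{M3} = (x + 1)^3, χ_{M4} = (x + 1)^3.

{M1, M3, M4}: invariant factors x + 1, (x + 1)^2.

{M2}: invariant factors x + 1, x + 1, x + 1.

Matrices are similar if and only if their invariant-factor lists agree; the partition into similarity classes is {M1, M3, M4}, {M2}.

2 classes: {M1, M3, M4}, {M2}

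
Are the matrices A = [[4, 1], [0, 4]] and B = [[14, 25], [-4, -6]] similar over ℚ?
Yes.

Two matrices over a field are similar if and only if they have the same invariant factors.

Both A and B have characteristic polynomial (x - 4)^2 and minimal polynomial (x - 4)^2. Computing further, both have invariant factors (x - 4)^2. Hence A and B are similar.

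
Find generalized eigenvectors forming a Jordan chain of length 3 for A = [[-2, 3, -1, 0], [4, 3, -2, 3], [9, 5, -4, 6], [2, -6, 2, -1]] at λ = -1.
We seek v_1 ∈ ker((A + I)^3) \ ker((A + I)^2), then set v_{i+1} = (A + I) v_i.

One such chain is v_1 = [[0, 1, 3, 1]]^T, v_2 = [[0, 1, 2, 0]]^T, v_3 = [[1, 0, -1, -2]]^T. Check: (A + I) v_3 = [[0, 0, 0, 0]]^T = 0.

v_1 = [[0, 1, 3, 1]]^T, v_2 = [[0, 1, 2, 0]]^T, v_3 = [[1, 0, -1, -2]]^T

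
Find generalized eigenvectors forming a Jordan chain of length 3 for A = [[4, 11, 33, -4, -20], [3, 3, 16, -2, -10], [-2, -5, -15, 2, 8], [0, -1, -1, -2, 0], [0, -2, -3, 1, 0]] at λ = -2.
v_1 = [[-2, -3, 1, -3, 0]]^T, v_2 = [[0, 1, 0, 2, 0]]^T, v_3 = [[3, 1, -1, -1, 0]]^T

We seek v_1 ∈ ker((A + 2I)^3) \ ker((A + 2I)^2), then set v_{i+1} = (A + 2I) v_i.

One such chain is v_1 = [[-2, -3, 1, -3, 0]]^T, v_2 = [[0, 1, 0, 2, 0]]^T, v_3 = [[3, 1, -1, -1, 0]]^T. Check: (A + 2I) v_3 = [[0, 0, 0, 0, 0]]^T = 0.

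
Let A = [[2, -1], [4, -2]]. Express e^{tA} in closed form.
A has Jordan form J = [[0, 1], [0, 0]] with A = PJP^{-1}, so e^{tA} = P e^{tJ} P^{-1}.

For a Jordan block J_k(λ), e^{tJ_k(λ)} = e^{λt} · (I + tN + t^2 N^2/2! + ... + t^{k-1} N^{k-1}/(k-1)!) where N is the nilpotent superdiagonal part.

Assembling the blocks and conjugating back gives the entries of e^{tA} as shown above.

e^{tA} = [[2*t + 1, -t], [4*t, 1 - 2*t]]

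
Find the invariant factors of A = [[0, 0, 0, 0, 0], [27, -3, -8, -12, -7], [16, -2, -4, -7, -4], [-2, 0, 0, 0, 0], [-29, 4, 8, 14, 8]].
x^2, x^2(x - 1)

The Jordan structure of A has elementary divisors x^2, x^2, (x - 1). Arranging the block sizes at each eigenvalue in decreasing order and taking row products gives the invariant factors.

Invariant factors (smallest first, each dividing the next): x^2, x^2(x - 1).

Check: the last factor x^2(x - 1) is the minimal polynomial, and the product x^4(x - 1) is the characteristic polynomial.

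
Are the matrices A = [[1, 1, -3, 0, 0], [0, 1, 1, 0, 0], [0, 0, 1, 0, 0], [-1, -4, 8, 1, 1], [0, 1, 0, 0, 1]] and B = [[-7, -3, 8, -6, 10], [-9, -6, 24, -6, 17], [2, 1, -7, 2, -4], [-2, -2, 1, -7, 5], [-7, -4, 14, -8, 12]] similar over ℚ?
No.

trace(A) = 5 but trace(B) = -15. The trace is a similarity invariant, so A and B are not similar.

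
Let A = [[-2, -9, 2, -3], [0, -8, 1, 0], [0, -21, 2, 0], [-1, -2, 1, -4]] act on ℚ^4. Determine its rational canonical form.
R = [[0, -5, 0, 0], [1, -6, 0, 0], [0, 0, 0, -5], [0, 0, 1, -6]]

The invariant factors of A (the non-unit diagonal entries of the Smith normal form of xI - A over ℚ[x]) are (x + 1)(x + 5), (x + 1)(x + 5), each dividing the next. The characteristic polynomial is their product, (x + 1)^2(x + 5)^2.

The rational canonical form is the block-diagonal matrix of companion matrices C(f_i):
R = [[0, -5, 0, 0], [1, -6, 0, 0], [0, 0, 0, -5], [0, 0, 1, -6]].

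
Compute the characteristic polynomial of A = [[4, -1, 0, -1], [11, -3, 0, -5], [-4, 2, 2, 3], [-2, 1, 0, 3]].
xI - A = [[x - 4, 1, 0, 1], [-11, x + 3, 0, 5], [4, -2, x - 2, -3], [2, -1, 0, x - 3]].

Expanding det(xI - A) along the first row:
det(xI - A) = + (x - 4)·det([[x + 3, 0, 5], [-2, x - 2, -3], [-1, 0, x - 3]]) - (1)·det([[-11, 0, 5], [4, x - 2, -3], [2, 0, x - 3]]) + (0)·det([[-11, x + 3, 5], [4, -2, -3], [2, -1, x - 3]]) - (1)·det([[-11, x + 3, 0], [4, -2, x - 2], [2, -1, 0]]).

Evaluating gives χ_A(x) = x^4 - 6x^3 + 13x^2 - 12x + 4 = (x - 2)^2(x - 1)^2.

χ_A(x) = (x - 2)^2(x - 1)^2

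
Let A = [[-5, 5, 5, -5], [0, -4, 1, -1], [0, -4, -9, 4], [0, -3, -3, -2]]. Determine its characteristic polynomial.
χ_A(x) = (x + 5)^4

xI - A = [[x + 5, -5, -5, 5], [0, x + 4, -1, 1], [0, 4, x + 9, -4], [0, 3, 3, x + 2]].

Expanding det(xI - A) along the first row:
det(xI - A) = + (x + 5)·det([[x + 4, -1, 1], [4, x + 9, -4], [3, 3, x + 2]]) - (-5)·det([[0, -1, 1], [0, x + 9, -4], [0, 3, x + 2]]) + (-5)·det([[0, x + 4, 1], [0, 4, -4], [0, 3, x + 2]]) - (5)·det([[0, x + 4, -1], [0, 4, x + 9], [0, 3, 3]]).

Evaluating gives χ_A(x) = x^4 + 20x^3 + 150x^2 + 500x + 625 = (x + 5)^4.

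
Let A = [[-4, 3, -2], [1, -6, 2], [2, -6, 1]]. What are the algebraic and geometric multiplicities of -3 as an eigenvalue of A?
The characteristic polynomial is (x + 3)^3, so the factor x + 3 appears with exponent 3: the algebraic multiplicity is 3.

rank(A + 3I) = 1, so the eigenspace has dimension 3 - 1 = 2: the geometric multiplicity is 2.

Since 2 < 3, A is not diagonalizable.

algebraic multiplicity 3, geometric multiplicity 2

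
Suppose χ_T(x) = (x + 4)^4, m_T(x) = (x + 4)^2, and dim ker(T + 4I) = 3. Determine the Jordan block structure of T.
Jordan blocks: (-4, 2), (-4, 1), (-4, 1)

λ = -4: algebraic multiplicity 4 (exponent in χ_T), largest block size 2 (exponent in m_T), 3 blocks (geometric multiplicity). These force block sizes [2, 1, 1].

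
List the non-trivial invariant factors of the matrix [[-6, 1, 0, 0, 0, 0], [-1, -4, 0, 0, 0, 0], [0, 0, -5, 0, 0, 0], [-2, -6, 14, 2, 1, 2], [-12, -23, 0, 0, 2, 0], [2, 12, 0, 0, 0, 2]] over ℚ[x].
(x - 2)(x + 5), (x - 2)^2(x + 5)^2

The Jordan structure of A has elementary divisors (x + 5)^2, (x + 5), (x - 2)^2, (x - 2). Arranging the block sizes at each eigenvalue in decreasing order and taking row products gives the invariant factors.

Invariant factors (smallest first, each dividing the next): (x - 2)(x + 5), (x - 2)^2(x + 5)^2.

Check: the last factor (x - 2)^2(x + 5)^2 is the minimal polynomial, and the product (x - 2)^3(x + 5)^3 is the characteristic polynomial.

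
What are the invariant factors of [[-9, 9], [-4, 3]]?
(x + 3)^2

The Jordan structure of A has elementary divisors (x + 3)^2. Arranging the block sizes at each eigenvalue in decreasing order and taking row products gives the invariant factors.

Invariant factors (smallest first, each dividing the next): (x + 3)^2.

Check: the last factor (x + 3)^2 is the minimal polynomial, and the product (x + 3)^2 is the characteristic polynomial.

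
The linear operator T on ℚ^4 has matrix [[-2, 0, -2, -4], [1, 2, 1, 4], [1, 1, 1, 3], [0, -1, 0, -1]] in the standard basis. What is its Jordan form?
J = [[0, 1, 0, 0], [0, 0, 1, 0], [0, 0, 0, 0], [0, 0, 0, 0]]

The characteristic polynomial is det(xI - A) = x^4, so the eigenvalues are 0 (algebraic multiplicity 4).

For λ = 0: rank(A) = 2, rank(A^2) = 1, rank(A^3) = 0. The eigenspace has dimension 4 - 2 = 2, so there are 2 Jordan blocks; the rank sequence gives block sizes [3, 1].

Assembling the blocks gives the Jordan form J above.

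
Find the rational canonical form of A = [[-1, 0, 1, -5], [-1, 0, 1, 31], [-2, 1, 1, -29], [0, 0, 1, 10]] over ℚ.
R = [[0, 0, 0, 36], [1, 0, 0, 12], [0, 1, 0, -29], [0, 0, 1, 10]]

The invariant factors of A (the non-unit diagonal entries of the Smith normal form of xI - A over ℚ[x]) are (x - 3)^2(x^2 - 4x - 4), each dividing the next. The characteristic polynomial is their product, (x - 3)^2(x^2 - 4x - 4).

The rational canonical form is the block-diagonal matrix of companion matrices C(f_i):
R = [[0, 0, 0, 36], [1, 0, 0, 12], [0, 1, 0, -29], [0, 0, 1, 10]].

Note the characteristic polynomial does not split into linear factors over ℚ, so A has no Jordan form over ℚ; the rational canonical form exists over any field.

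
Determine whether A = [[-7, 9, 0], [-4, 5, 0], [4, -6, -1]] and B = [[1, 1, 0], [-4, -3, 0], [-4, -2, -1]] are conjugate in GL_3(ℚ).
Yes.

Two matrices over a field are similar if and only if they have the same invariant factors.

Both A and B have characteristic polynomial (x + 1)^3 and minimal polynomial (x + 1)^2. Computing further, both have invariant factors x + 1, (x + 1)^2. Hence A and B are similar.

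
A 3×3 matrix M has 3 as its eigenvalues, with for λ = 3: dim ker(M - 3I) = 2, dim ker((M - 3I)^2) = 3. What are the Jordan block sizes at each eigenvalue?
λ = 3: successive nullity increments [2, 1] count blocks of size ≥ k; block sizes are [2, 1].

Jordan blocks: (3, 2), (3, 1)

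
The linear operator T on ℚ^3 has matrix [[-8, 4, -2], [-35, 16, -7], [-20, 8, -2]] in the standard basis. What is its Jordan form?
J = [[2, 1, 0], [0, 2, 0], [0, 0, 2]]

The characteristic polynomial is det(xI - A) = (x - 2)^3, so the eigenvalues are 2 (algebraic multiplicity 3).

For λ = 2: rank(A - 2I) = 1, rank((A - 2I)^2) = 0. The eigenspace has dimension 3 - 1 = 2, so there are 2 Jordan blocks; the rank sequence gives block sizes [2, 1].

Assembling the blocks gives the Jordan form J above.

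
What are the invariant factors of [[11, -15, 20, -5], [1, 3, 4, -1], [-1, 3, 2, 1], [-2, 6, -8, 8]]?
x - 6, x - 6, (x - 6)^2

The Jordan structure of A has elementary divisors (x - 6)^2, (x - 6), (x - 6). Arranging the block sizes at each eigenvalue in decreasing order and taking row products gives the invariant factors.

Invariant factors (smallest first, each dividing the next): x - 6, x - 6, (x - 6)^2.

Check: the last factor (x - 6)^2 is the minimal polynomial, and the product (x - 6)^4 is the characteristic polynomial.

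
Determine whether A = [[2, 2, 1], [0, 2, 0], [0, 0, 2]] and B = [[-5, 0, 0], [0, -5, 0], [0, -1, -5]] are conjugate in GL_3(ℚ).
trace(A) = 6 but trace(B) = -15. The trace is a similarity invariant, so A and B are not similar.

No.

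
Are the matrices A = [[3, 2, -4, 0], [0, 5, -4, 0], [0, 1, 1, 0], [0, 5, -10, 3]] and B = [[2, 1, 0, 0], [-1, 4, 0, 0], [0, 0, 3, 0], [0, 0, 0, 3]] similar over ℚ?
Two matrices over a field are similar if and only if they have the same invariant factors.

Both A and B have characteristic polynomial (x - 3)^4 and minimal polynomial (x - 3)^2. Computing further, both have invariant factors x - 3, x - 3, (x - 3)^2. Hence A and B are similar.

Yes.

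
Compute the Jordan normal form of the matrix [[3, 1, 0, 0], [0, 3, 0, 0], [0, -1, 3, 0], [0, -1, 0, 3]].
The characteristic polynomial is det(xI - A) = (x - 3)^4, so the eigenvalues are 3 (algebraic multiplicity 4).

For λ = 3: rank(A - 3I) = 1, rank((A - 3I)^2) = 0. The eigenspace has dimension 4 - 1 = 3, so there are 3 Jordan blocks; the rank sequence gives block sizes [2, 1, 1].

Assembling the blocks gives the Jordan form J above.

J = [[3, 1, 0, 0], [0, 3, 0, 0], [0, 0, 3, 0], [0, 0, 0, 3]]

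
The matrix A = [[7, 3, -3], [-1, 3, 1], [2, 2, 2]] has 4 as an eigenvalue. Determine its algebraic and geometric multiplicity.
The characteristic polynomial is (x - 4)^3, so the factor x - 4 appears with exponent 3: the algebraic multiplicity is 3.

rank(A - 4I) = 1, so the eigenspace has dimension 3 - 1 = 2: the geometric multiplicity is 2.

Since 2 < 3, A is not diagonalizable.

algebraic multiplicity 3, geometric multiplicity 2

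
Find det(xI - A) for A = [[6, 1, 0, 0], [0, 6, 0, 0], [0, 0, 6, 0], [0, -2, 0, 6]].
χ_A(x) = (x - 6)^4

xI - A = [[x - 6, -1, 0, 0], [0, x - 6, 0, 0], [0, 0, x - 6, 0], [0, 2, 0, x - 6]].

Expanding det(xI - A) along the first row:
det(xI - A) = + (x - 6)·det([[x - 6, 0, 0], [0, x - 6, 0], [2, 0, x - 6]]) - (-1)·det([[0, 0, 0], [0, x - 6, 0], [0, 0, x - 6]]) + (0)·det([[0, x - 6, 0], [0, 0, 0], [0, 2, x - 6]]) - (0)·det([[0, x - 6, 0], [0, 0, x - 6], [0, 2, 0]]).

Evaluating gives χ_A(x) = x^4 - 24x^3 + 216x^2 - 864x + 1296 = (x - 6)^4.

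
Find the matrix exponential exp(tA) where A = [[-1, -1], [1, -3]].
A has Jordan form J = [[-2, 1], [0, -2]] with A = PJP^{-1}, so e^{tA} = P e^{tJ} P^{-1}.

For a Jordan block J_k(λ), e^{tJ_k(λ)} = e^{λt} · (I + tN + t^2 N^2/2! + ... + t^{k-1} N^{k-1}/(k-1)!) where N is the nilpotent superdiagonal part.

Assembling the blocks and conjugating back gives the entries of e^{tA} as shown above.

e^{tA} = [[(t + 1)*e^{-2*t}, -t*e^{-2*t}], [t*e^{-2*t}, (1 - t)*e^{-2*t}]]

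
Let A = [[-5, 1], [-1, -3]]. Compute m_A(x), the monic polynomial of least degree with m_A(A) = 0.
The characteristic polynomial factors as (x + 4)^2. The minimal polynomial is ∏(x - λ)^{k_λ} where k_λ is the size of the largest Jordan block at λ.

For λ = -4: rank(A + 4I) = 1, and the largest Jordan block has size 2 (the smallest k with rank((A + 4I)^k) = rank((A + 4I)^(k+1))).

So m_A(x) = (x + 4)^2.

m_A(x) = (x + 4)^2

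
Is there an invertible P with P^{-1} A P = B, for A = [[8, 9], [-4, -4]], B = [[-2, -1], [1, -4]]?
No.

trace(A) = 4 but trace(B) = -6. The trace is a similarity invariant, so A and B are not similar.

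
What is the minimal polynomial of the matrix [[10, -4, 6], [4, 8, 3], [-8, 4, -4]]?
The characteristic polynomial factors as (x - 6)^2(x - 2). The minimal polynomial is ∏(x - λ)^{k_λ} where k_λ is the size of the largest Jordan block at λ.

For λ = 2: rank(A - 2I) = 2, and the largest Jordan block has size 1 (the smallest k with rank((A - 2I)^k) = rank((A - 2I)^(k+1))).
For λ = 6: rank(A - 6I) = 2, and the largest Jordan block has size 2 (the smallest k with rank((A - 6I)^k) = rank((A - 6I)^(k+1))).

So m_A(x) = (x - 6)^2(x - 2).

m_A(x) = (x - 6)^2(x - 2)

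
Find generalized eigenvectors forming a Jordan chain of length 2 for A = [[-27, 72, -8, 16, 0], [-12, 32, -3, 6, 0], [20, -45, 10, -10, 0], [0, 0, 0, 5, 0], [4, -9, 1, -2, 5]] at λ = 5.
v_1 = [[3, 1, -2, 0, -1]]^T, v_2 = [[-8, -3, 5, 0, 1]]^T

We seek v_1 ∈ ker((A - 5I)^2) \ ker(A - 5I), then set v_{i+1} = (A - 5I) v_i.

One such chain is v_1 = [[3, 1, -2, 0, -1]]^T, v_2 = [[-8, -3, 5, 0, 1]]^T. Check: (A - 5I) v_2 = [[0, 0, 0, 0, 0]]^T = 0.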